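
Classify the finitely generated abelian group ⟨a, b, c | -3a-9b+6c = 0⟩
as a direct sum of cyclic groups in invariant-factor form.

Answer: M ≅ ℤ^2 ⊕ ℤ/3

Derivation:
rank_ℚ(R)=1; free=3−1=2
SNF(R) diag = [3] → torsion [3]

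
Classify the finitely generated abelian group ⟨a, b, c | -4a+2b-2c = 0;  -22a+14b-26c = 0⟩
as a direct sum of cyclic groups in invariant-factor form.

rank_ℚ(R)=2; free=3−2=1
SNF(R) diag = [2, 6] → torsion [2, 6]

Answer: M ≅ ℤ^1 ⊕ ℤ/2 ⊕ ℤ/6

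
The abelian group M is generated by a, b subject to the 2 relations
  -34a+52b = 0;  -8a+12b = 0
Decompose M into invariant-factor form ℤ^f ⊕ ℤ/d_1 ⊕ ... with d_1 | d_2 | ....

Answer: M ≅ ℤ/2 ⊕ ℤ/4

Derivation:
rank_ℚ(R)=2; free=2−2=0
SNF(R) diag = [2, 4] → torsion [2, 4]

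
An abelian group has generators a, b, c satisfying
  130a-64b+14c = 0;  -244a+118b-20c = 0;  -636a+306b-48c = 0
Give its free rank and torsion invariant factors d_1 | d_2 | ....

Answer: M ≅ ℤ/2 ⊕ ℤ/6 ⊕ ℤ/12

Derivation:
rank_ℚ(R)=3; free=3−3=0
SNF(R) diag = [2, 6, 12] → torsion [2, 6, 12]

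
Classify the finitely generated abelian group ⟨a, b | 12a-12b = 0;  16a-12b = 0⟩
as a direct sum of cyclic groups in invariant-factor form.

Answer: M ≅ ℤ/4 ⊕ ℤ/12

Derivation:
rank_ℚ(R)=2; free=2−2=0
SNF(R) diag = [4, 12] → torsion [4, 12]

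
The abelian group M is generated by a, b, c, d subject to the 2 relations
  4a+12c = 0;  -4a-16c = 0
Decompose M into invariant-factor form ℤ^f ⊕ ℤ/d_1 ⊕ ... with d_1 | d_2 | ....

Answer: M ≅ ℤ^2 ⊕ ℤ/4 ⊕ ℤ/4

Derivation:
rank_ℚ(R)=2; free=4−2=2
SNF(R) diag = [4, 4] → torsion [4, 4]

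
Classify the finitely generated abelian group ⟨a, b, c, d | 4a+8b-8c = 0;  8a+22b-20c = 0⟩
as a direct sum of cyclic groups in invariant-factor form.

Answer: M ≅ ℤ^2 ⊕ ℤ/2 ⊕ ℤ/4

Derivation:
rank_ℚ(R)=2; free=4−2=2
SNF(R) diag = [2, 4] → torsion [2, 4]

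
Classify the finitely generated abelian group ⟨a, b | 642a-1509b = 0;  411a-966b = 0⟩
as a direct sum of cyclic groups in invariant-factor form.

rank_ℚ(R)=2; free=2−2=0
SNF(R) diag = [3, 9] → torsion [3, 9]

Answer: M ≅ ℤ/3 ⊕ ℤ/9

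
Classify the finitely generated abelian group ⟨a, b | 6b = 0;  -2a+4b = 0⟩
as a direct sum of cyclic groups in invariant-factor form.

rank_ℚ(R)=2; free=2−2=0
SNF(R) diag = [2, 6] → torsion [2, 6]

Answer: M ≅ ℤ/2 ⊕ ℤ/6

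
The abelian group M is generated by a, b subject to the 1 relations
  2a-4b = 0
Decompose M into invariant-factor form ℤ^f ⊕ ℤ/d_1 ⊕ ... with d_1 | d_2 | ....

rank_ℚ(R)=1; free=2−1=1
SNF(R) diag = [2] → torsion [2]

Answer: M ≅ ℤ^1 ⊕ ℤ/2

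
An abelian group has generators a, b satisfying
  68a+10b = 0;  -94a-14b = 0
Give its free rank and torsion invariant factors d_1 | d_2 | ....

rank_ℚ(R)=2; free=2−2=0
SNF(R) diag = [2, 6] → torsion [2, 6]

Answer: M ≅ ℤ/2 ⊕ ℤ/6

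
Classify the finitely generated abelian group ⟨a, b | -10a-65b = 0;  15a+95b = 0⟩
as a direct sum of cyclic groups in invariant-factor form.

Answer: M ≅ ℤ/5 ⊕ ℤ/5

Derivation:
rank_ℚ(R)=2; free=2−2=0
SNF(R) diag = [5, 5] → torsion [5, 5]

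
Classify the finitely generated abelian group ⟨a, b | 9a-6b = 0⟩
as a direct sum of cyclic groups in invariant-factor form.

rank_ℚ(R)=1; free=2−1=1
SNF(R) diag = [3] → torsion [3]

Answer: M ≅ ℤ^1 ⊕ ℤ/3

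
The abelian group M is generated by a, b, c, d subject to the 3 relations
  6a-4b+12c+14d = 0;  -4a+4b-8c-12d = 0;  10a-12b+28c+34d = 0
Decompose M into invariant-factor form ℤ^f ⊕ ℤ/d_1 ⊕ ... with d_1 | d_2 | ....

rank_ℚ(R)=3; free=4−3=1
SNF(R) diag = [2, 4, 8] → torsion [2, 4, 8]

Answer: M ≅ ℤ^1 ⊕ ℤ/2 ⊕ ℤ/4 ⊕ ℤ/8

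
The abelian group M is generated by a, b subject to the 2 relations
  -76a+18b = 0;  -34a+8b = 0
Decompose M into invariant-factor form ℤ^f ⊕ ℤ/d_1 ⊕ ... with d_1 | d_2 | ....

rank_ℚ(R)=2; free=2−2=0
SNF(R) diag = [2, 2] → torsion [2, 2]

Answer: M ≅ ℤ/2 ⊕ ℤ/2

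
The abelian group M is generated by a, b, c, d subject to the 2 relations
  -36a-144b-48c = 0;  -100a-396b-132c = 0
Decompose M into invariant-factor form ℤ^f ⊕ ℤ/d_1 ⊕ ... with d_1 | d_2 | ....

rank_ℚ(R)=2; free=4−2=2
SNF(R) diag = [4, 12] → torsion [4, 12]

Answer: M ≅ ℤ^2 ⊕ ℤ/4 ⊕ ℤ/12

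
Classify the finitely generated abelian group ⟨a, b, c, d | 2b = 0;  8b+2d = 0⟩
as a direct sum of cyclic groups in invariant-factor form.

rank_ℚ(R)=2; free=4−2=2
SNF(R) diag = [2, 2] → torsion [2, 2]

Answer: M ≅ ℤ^2 ⊕ ℤ/2 ⊕ ℤ/2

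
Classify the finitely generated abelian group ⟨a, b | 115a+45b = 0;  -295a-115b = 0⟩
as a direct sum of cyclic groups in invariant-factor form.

Answer: M ≅ ℤ/5 ⊕ ℤ/10

Derivation:
rank_ℚ(R)=2; free=2−2=0
SNF(R) diag = [5, 10] → torsion [5, 10]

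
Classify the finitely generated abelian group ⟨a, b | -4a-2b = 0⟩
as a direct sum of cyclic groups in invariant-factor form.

Answer: M ≅ ℤ^1 ⊕ ℤ/2

Derivation:
rank_ℚ(R)=1; free=2−1=1
SNF(R) diag = [2] → torsion [2]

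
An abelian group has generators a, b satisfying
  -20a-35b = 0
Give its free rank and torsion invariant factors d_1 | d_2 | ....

rank_ℚ(R)=1; free=2−1=1
SNF(R) diag = [5] → torsion [5]

Answer: M ≅ ℤ^1 ⊕ ℤ/5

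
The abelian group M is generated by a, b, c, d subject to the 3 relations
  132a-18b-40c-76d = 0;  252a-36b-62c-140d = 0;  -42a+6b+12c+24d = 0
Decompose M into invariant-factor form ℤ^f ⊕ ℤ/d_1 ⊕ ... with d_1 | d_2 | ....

Answer: M ≅ ℤ^1 ⊕ ℤ/2 ⊕ ℤ/6 ⊕ ℤ/6

Derivation:
rank_ℚ(R)=3; free=4−3=1
SNF(R) diag = [2, 6, 6] → torsion [2, 6, 6]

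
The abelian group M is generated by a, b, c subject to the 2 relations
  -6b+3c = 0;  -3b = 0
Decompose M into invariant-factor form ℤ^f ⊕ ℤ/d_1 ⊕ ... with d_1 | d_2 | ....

rank_ℚ(R)=2; free=3−2=1
SNF(R) diag = [3, 3] → torsion [3, 3]

Answer: M ≅ ℤ^1 ⊕ ℤ/3 ⊕ ℤ/3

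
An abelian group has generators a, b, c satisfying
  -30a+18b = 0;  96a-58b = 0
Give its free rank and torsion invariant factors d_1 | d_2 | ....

Answer: M ≅ ℤ^1 ⊕ ℤ/2 ⊕ ℤ/6

Derivation:
rank_ℚ(R)=2; free=3−2=1
SNF(R) diag = [2, 6] → torsion [2, 6]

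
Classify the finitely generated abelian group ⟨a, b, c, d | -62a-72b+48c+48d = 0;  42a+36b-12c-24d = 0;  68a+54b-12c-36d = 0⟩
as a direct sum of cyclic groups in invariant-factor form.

rank_ℚ(R)=3; free=4−3=1
SNF(R) diag = [2, 6, 12] → torsion [2, 6, 12]

Answer: M ≅ ℤ^1 ⊕ ℤ/2 ⊕ ℤ/6 ⊕ ℤ/12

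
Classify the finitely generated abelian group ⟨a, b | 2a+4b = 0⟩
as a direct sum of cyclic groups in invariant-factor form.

Answer: M ≅ ℤ^1 ⊕ ℤ/2

Derivation:
rank_ℚ(R)=1; free=2−1=1
SNF(R) diag = [2] → torsion [2]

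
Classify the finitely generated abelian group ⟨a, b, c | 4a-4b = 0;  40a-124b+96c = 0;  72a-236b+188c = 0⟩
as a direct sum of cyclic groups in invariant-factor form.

Answer: M ≅ ℤ/4 ⊕ ℤ/4 ⊕ ℤ/12

Derivation:
rank_ℚ(R)=3; free=3−3=0
SNF(R) diag = [4, 4, 12] → torsion [4, 4, 12]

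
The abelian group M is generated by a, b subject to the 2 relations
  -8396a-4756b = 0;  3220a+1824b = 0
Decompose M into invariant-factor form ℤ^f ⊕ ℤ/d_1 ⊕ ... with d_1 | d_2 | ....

Answer: M ≅ ℤ/4 ⊕ ℤ/4

Derivation:
rank_ℚ(R)=2; free=2−2=0
SNF(R) diag = [4, 4] → torsion [4, 4]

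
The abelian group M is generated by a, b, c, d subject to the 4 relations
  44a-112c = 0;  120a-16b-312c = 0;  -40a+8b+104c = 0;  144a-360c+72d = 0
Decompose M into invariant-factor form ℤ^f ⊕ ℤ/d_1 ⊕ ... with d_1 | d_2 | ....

Answer: M ≅ ℤ/4 ⊕ ℤ/8 ⊕ ℤ/24 ⊕ ℤ/72

Derivation:
rank_ℚ(R)=4; free=4−4=0
SNF(R) diag = [4, 8, 24, 72] → torsion [4, 8, 24, 72]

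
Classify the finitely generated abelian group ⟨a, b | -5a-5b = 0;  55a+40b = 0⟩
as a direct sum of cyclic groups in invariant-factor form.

Answer: M ≅ ℤ/5 ⊕ ℤ/15

Derivation:
rank_ℚ(R)=2; free=2−2=0
SNF(R) diag = [5, 15] → torsion [5, 15]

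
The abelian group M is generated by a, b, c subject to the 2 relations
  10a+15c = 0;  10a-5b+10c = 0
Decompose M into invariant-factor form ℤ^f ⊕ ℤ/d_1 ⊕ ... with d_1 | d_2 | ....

Answer: M ≅ ℤ^1 ⊕ ℤ/5 ⊕ ℤ/5

Derivation:
rank_ℚ(R)=2; free=3−2=1
SNF(R) diag = [5, 5] → torsion [5, 5]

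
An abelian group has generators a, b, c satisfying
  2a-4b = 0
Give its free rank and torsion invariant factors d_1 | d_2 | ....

rank_ℚ(R)=1; free=3−1=2
SNF(R) diag = [2] → torsion [2]

Answer: M ≅ ℤ^2 ⊕ ℤ/2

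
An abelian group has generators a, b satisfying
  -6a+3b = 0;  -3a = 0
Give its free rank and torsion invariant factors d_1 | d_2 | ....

Answer: M ≅ ℤ/3 ⊕ ℤ/3

Derivation:
rank_ℚ(R)=2; free=2−2=0
SNF(R) diag = [3, 3] → torsion [3, 3]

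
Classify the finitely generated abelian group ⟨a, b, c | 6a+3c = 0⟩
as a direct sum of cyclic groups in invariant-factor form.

rank_ℚ(R)=1; free=3−1=2
SNF(R) diag = [3] → torsion [3]

Answer: M ≅ ℤ^2 ⊕ ℤ/3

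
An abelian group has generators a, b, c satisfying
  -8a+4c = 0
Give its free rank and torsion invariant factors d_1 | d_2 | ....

rank_ℚ(R)=1; free=3−1=2
SNF(R) diag = [4] → torsion [4]

Answer: M ≅ ℤ^2 ⊕ ℤ/4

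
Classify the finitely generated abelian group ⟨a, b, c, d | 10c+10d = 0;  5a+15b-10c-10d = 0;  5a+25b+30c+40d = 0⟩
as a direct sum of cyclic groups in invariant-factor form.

Answer: M ≅ ℤ^1 ⊕ ℤ/5 ⊕ ℤ/10 ⊕ ℤ/10

Derivation:
rank_ℚ(R)=3; free=4−3=1
SNF(R) diag = [5, 10, 10] → torsion [5, 10, 10]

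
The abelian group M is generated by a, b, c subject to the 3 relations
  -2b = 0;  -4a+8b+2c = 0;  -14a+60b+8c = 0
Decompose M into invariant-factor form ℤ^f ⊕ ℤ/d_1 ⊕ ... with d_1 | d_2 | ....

Answer: M ≅ ℤ/2 ⊕ ℤ/2 ⊕ ℤ/2

Derivation:
rank_ℚ(R)=3; free=3−3=0
SNF(R) diag = [2, 2, 2] → torsion [2, 2, 2]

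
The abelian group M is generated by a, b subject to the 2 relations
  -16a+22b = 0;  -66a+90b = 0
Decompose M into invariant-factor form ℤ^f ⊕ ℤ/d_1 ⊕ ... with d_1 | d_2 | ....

rank_ℚ(R)=2; free=2−2=0
SNF(R) diag = [2, 6] → torsion [2, 6]

Answer: M ≅ ℤ/2 ⊕ ℤ/6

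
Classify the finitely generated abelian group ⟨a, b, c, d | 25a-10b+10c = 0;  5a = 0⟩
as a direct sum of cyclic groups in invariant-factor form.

Answer: M ≅ ℤ^2 ⊕ ℤ/5 ⊕ ℤ/10

Derivation:
rank_ℚ(R)=2; free=4−2=2
SNF(R) diag = [5, 10] → torsion [5, 10]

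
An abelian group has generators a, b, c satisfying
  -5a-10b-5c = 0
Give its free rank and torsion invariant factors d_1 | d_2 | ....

Answer: M ≅ ℤ^2 ⊕ ℤ/5

Derivation:
rank_ℚ(R)=1; free=3−1=2
SNF(R) diag = [5] → torsion [5]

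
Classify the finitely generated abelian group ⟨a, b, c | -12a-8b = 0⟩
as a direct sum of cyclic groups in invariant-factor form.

rank_ℚ(R)=1; free=3−1=2
SNF(R) diag = [4] → torsion [4]

Answer: M ≅ ℤ^2 ⊕ ℤ/4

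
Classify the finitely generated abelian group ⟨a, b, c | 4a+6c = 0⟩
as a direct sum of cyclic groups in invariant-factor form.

Answer: M ≅ ℤ^2 ⊕ ℤ/2

Derivation:
rank_ℚ(R)=1; free=3−1=2
SNF(R) diag = [2] → torsion [2]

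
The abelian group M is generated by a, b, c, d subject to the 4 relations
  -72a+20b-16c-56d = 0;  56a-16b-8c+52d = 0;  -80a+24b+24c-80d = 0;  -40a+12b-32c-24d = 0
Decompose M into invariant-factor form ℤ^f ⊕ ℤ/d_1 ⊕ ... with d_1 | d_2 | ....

Answer: M ≅ ℤ/4 ⊕ ℤ/4 ⊕ ℤ/8 ⊕ ℤ/16

Derivation:
rank_ℚ(R)=4; free=4−4=0
SNF(R) diag = [4, 4, 8, 16] → torsion [4, 4, 8, 16]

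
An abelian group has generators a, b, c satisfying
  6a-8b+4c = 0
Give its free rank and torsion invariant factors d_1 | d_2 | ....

Answer: M ≅ ℤ^2 ⊕ ℤ/2

Derivation:
rank_ℚ(R)=1; free=3−1=2
SNF(R) diag = [2] → torsion [2]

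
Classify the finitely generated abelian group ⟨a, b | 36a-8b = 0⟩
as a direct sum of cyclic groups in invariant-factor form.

rank_ℚ(R)=1; free=2−1=1
SNF(R) diag = [4] → torsion [4]

Answer: M ≅ ℤ^1 ⊕ ℤ/4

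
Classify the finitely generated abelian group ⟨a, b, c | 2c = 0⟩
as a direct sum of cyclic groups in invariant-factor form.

rank_ℚ(R)=1; free=3−1=2
SNF(R) diag = [2] → torsion [2]

Answer: M ≅ ℤ^2 ⊕ ℤ/2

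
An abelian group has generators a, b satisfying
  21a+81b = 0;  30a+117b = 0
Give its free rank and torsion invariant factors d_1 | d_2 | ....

Answer: M ≅ ℤ/3 ⊕ ℤ/9

Derivation:
rank_ℚ(R)=2; free=2−2=0
SNF(R) diag = [3, 9] → torsion [3, 9]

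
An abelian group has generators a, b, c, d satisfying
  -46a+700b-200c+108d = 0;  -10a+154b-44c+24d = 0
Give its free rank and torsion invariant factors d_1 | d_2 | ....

Answer: M ≅ ℤ^2 ⊕ ℤ/2 ⊕ ℤ/6

Derivation:
rank_ℚ(R)=2; free=4−2=2
SNF(R) diag = [2, 6] → torsion [2, 6]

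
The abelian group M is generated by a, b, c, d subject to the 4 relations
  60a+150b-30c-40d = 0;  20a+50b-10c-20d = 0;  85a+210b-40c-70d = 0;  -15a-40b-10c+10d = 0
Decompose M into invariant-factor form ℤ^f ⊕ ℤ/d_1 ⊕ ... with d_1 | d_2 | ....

Answer: M ≅ ℤ/5 ⊕ ℤ/10 ⊕ ℤ/20 ⊕ ℤ/20

Derivation:
rank_ℚ(R)=4; free=4−4=0
SNF(R) diag = [5, 10, 20, 20] → torsion [5, 10, 20, 20]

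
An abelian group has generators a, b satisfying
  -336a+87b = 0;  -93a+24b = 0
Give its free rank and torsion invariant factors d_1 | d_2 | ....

rank_ℚ(R)=2; free=2−2=0
SNF(R) diag = [3, 9] → torsion [3, 9]

Answer: M ≅ ℤ/3 ⊕ ℤ/9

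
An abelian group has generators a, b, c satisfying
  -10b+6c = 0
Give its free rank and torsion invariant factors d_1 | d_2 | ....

Answer: M ≅ ℤ^2 ⊕ ℤ/2

Derivation:
rank_ℚ(R)=1; free=3−1=2
SNF(R) diag = [2] → torsion [2]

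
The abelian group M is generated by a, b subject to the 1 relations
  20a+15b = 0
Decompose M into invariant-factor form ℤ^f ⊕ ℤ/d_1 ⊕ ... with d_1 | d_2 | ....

Answer: M ≅ ℤ^1 ⊕ ℤ/5

Derivation:
rank_ℚ(R)=1; free=2−1=1
SNF(R) diag = [5] → torsion [5]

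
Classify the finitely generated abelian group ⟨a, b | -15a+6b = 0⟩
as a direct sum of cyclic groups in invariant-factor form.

Answer: M ≅ ℤ^1 ⊕ ℤ/3

Derivation:
rank_ℚ(R)=1; free=2−1=1
SNF(R) diag = [3] → torsion [3]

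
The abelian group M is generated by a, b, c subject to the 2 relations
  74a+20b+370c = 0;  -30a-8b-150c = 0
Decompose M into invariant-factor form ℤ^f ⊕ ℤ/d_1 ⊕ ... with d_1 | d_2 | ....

Answer: M ≅ ℤ^1 ⊕ ℤ/2 ⊕ ℤ/4

Derivation:
rank_ℚ(R)=2; free=3−2=1
SNF(R) diag = [2, 4] → torsion [2, 4]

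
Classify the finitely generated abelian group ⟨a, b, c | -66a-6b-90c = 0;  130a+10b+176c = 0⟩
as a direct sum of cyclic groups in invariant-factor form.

Answer: M ≅ ℤ^1 ⊕ ℤ/2 ⊕ ℤ/6

Derivation:
rank_ℚ(R)=2; free=3−2=1
SNF(R) diag = [2, 6] → torsion [2, 6]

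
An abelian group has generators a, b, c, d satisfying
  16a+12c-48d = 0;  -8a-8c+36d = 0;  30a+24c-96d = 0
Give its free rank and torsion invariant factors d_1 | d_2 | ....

rank_ℚ(R)=3; free=4−3=1
SNF(R) diag = [2, 4, 12] → torsion [2, 4, 12]

Answer: M ≅ ℤ^1 ⊕ ℤ/2 ⊕ ℤ/4 ⊕ ℤ/12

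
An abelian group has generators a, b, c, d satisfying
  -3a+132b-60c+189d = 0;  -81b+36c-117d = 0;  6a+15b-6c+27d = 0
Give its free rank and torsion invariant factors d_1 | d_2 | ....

Answer: M ≅ ℤ^1 ⊕ ℤ/3 ⊕ ℤ/9 ⊕ ℤ/18

Derivation:
rank_ℚ(R)=3; free=4−3=1
SNF(R) diag = [3, 9, 18] → torsion [3, 9, 18]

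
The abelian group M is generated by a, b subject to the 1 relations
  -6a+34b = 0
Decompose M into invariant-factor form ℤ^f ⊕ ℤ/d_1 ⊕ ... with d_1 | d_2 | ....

rank_ℚ(R)=1; free=2−1=1
SNF(R) diag = [2] → torsion [2]

Answer: M ≅ ℤ^1 ⊕ ℤ/2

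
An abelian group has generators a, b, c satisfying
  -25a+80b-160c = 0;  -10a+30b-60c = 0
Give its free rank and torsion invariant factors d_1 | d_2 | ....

rank_ℚ(R)=2; free=3−2=1
SNF(R) diag = [5, 10] → torsion [5, 10]

Answer: M ≅ ℤ^1 ⊕ ℤ/5 ⊕ ℤ/10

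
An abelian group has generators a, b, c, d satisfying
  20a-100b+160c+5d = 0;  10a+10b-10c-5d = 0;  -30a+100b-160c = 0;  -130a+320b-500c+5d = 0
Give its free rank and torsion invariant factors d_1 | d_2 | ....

rank_ℚ(R)=4; free=4−4=0
SNF(R) diag = [5, 10, 30, 60] → torsion [5, 10, 30, 60]

Answer: M ≅ ℤ/5 ⊕ ℤ/10 ⊕ ℤ/30 ⊕ ℤ/60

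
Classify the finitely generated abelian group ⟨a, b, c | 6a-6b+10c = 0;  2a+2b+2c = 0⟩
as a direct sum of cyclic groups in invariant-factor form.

Answer: M ≅ ℤ^1 ⊕ ℤ/2 ⊕ ℤ/4

Derivation:
rank_ℚ(R)=2; free=3−2=1
SNF(R) diag = [2, 4] → torsion [2, 4]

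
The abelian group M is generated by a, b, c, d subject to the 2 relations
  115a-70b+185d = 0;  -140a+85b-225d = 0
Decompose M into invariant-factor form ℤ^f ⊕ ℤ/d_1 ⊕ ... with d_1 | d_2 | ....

rank_ℚ(R)=2; free=4−2=2
SNF(R) diag = [5, 5] → torsion [5, 5]

Answer: M ≅ ℤ^2 ⊕ ℤ/5 ⊕ ℤ/5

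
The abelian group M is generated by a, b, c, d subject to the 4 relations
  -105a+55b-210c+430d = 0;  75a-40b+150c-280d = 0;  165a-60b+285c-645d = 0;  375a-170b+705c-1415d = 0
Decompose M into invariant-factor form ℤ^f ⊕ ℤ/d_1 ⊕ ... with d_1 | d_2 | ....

rank_ℚ(R)=4; free=4−4=0
SNF(R) diag = [5, 15, 45, 90] → torsion [5, 15, 45, 90]

Answer: M ≅ ℤ/5 ⊕ ℤ/15 ⊕ ℤ/45 ⊕ ℤ/90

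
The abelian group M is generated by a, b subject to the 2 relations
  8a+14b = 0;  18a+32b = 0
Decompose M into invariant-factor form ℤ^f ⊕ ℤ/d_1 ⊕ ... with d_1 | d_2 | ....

Answer: M ≅ ℤ/2 ⊕ ℤ/2

Derivation:
rank_ℚ(R)=2; free=2−2=0
SNF(R) diag = [2, 2] → torsion [2, 2]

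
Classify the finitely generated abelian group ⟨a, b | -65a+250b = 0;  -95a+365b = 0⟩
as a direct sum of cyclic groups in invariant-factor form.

Answer: M ≅ ℤ/5 ⊕ ℤ/5

Derivation:
rank_ℚ(R)=2; free=2−2=0
SNF(R) diag = [5, 5] → torsion [5, 5]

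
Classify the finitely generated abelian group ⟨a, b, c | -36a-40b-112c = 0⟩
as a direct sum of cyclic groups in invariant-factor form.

Answer: M ≅ ℤ^2 ⊕ ℤ/4

Derivation:
rank_ℚ(R)=1; free=3−1=2
SNF(R) diag = [4] → torsion [4]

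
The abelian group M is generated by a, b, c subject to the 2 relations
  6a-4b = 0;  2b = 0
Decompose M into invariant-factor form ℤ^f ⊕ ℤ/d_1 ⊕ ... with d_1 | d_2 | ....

Answer: M ≅ ℤ^1 ⊕ ℤ/2 ⊕ ℤ/6

Derivation:
rank_ℚ(R)=2; free=3−2=1
SNF(R) diag = [2, 6] → torsion [2, 6]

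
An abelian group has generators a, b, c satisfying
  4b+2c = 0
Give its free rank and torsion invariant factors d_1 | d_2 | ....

Answer: M ≅ ℤ^2 ⊕ ℤ/2

Derivation:
rank_ℚ(R)=1; free=3−1=2
SNF(R) diag = [2] → torsion [2]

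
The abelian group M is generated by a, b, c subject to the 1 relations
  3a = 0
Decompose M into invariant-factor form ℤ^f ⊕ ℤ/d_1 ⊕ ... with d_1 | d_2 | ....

rank_ℚ(R)=1; free=3−1=2
SNF(R) diag = [3] → torsion [3]

Answer: M ≅ ℤ^2 ⊕ ℤ/3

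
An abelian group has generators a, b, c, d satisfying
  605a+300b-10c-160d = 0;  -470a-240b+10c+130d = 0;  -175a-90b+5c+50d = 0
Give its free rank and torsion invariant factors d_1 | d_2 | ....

Answer: M ≅ ℤ^1 ⊕ ℤ/5 ⊕ ℤ/15 ⊕ ℤ/30

Derivation:
rank_ℚ(R)=3; free=4−3=1
SNF(R) diag = [5, 15, 30] → torsion [5, 15, 30]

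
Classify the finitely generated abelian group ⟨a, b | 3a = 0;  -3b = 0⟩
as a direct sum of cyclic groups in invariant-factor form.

Answer: M ≅ ℤ/3 ⊕ ℤ/3

Derivation:
rank_ℚ(R)=2; free=2−2=0
SNF(R) diag = [3, 3] → torsion [3, 3]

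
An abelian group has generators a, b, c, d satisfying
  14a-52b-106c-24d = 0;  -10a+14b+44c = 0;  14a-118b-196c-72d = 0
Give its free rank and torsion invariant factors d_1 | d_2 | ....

Answer: M ≅ ℤ^1 ⊕ ℤ/2 ⊕ ℤ/6 ⊕ ℤ/12

Derivation:
rank_ℚ(R)=3; free=4−3=1
SNF(R) diag = [2, 6, 12] → torsion [2, 6, 12]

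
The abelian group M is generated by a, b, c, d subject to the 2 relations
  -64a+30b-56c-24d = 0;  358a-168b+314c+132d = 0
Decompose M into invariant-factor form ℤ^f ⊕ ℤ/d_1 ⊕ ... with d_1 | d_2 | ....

Answer: M ≅ ℤ^2 ⊕ ℤ/2 ⊕ ℤ/6

Derivation:
rank_ℚ(R)=2; free=4−2=2
SNF(R) diag = [2, 6] → torsion [2, 6]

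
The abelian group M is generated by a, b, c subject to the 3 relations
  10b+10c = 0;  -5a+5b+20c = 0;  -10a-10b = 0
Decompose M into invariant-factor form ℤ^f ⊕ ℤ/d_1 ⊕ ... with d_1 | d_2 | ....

rank_ℚ(R)=3; free=3−3=0
SNF(R) diag = [5, 10, 20] → torsion [5, 10, 20]

Answer: M ≅ ℤ/5 ⊕ ℤ/10 ⊕ ℤ/20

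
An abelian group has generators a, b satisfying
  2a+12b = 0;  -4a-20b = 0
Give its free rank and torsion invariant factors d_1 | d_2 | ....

rank_ℚ(R)=2; free=2−2=0
SNF(R) diag = [2, 4] → torsion [2, 4]

Answer: M ≅ ℤ/2 ⊕ ℤ/4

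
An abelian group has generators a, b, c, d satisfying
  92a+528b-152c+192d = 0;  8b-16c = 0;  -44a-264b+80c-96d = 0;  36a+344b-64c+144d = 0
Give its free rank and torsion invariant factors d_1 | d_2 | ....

Answer: M ≅ ℤ/4 ⊕ ℤ/8 ⊕ ℤ/24 ⊕ ℤ/48

Derivation:
rank_ℚ(R)=4; free=4−4=0
SNF(R) diag = [4, 8, 24, 48] → torsion [4, 8, 24, 48]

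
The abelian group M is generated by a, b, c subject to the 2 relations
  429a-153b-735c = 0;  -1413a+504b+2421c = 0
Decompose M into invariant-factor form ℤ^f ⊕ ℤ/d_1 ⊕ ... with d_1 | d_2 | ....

Answer: M ≅ ℤ^1 ⊕ ℤ/3 ⊕ ℤ/9

Derivation:
rank_ℚ(R)=2; free=3−2=1
SNF(R) diag = [3, 9] → torsion [3, 9]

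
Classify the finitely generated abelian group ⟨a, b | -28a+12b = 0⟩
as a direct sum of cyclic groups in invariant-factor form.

Answer: M ≅ ℤ^1 ⊕ ℤ/4

Derivation:
rank_ℚ(R)=1; free=2−1=1
SNF(R) diag = [4] → torsion [4]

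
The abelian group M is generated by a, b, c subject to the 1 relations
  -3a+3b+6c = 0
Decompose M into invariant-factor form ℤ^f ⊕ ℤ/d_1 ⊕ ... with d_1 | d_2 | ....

rank_ℚ(R)=1; free=3−1=2
SNF(R) diag = [3] → torsion [3]

Answer: M ≅ ℤ^2 ⊕ ℤ/3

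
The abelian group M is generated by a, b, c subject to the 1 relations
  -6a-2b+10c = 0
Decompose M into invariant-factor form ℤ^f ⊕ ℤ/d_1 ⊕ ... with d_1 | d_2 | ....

Answer: M ≅ ℤ^2 ⊕ ℤ/2

Derivation:
rank_ℚ(R)=1; free=3−1=2
SNF(R) diag = [2] → torsion [2]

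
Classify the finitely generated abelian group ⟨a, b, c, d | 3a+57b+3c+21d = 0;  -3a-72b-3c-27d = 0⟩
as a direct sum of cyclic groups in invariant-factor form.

Answer: M ≅ ℤ^2 ⊕ ℤ/3 ⊕ ℤ/3

Derivation:
rank_ℚ(R)=2; free=4−2=2
SNF(R) diag = [3, 3] → torsion [3, 3]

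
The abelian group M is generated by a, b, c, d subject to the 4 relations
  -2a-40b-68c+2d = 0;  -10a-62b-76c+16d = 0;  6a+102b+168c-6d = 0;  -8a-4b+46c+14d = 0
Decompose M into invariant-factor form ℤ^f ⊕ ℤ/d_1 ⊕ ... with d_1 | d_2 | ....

rank_ℚ(R)=4; free=4−4=0
SNF(R) diag = [2, 6, 18, 18] → torsion [2, 6, 18, 18]

Answer: M ≅ ℤ/2 ⊕ ℤ/6 ⊕ ℤ/18 ⊕ ℤ/18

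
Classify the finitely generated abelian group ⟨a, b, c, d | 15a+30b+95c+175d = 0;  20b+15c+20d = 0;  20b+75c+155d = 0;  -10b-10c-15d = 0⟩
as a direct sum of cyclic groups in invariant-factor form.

Answer: M ≅ ℤ/5 ⊕ ℤ/5 ⊕ ℤ/15 ⊕ ℤ/30

Derivation:
rank_ℚ(R)=4; free=4−4=0
SNF(R) diag = [5, 5, 15, 30] → torsion [5, 5, 15, 30]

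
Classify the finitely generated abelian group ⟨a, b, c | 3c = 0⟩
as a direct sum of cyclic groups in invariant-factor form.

Answer: M ≅ ℤ^2 ⊕ ℤ/3

Derivation:
rank_ℚ(R)=1; free=3−1=2
SNF(R) diag = [3] → torsion [3]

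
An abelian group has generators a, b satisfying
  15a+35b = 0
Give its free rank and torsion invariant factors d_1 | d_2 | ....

rank_ℚ(R)=1; free=2−1=1
SNF(R) diag = [5] → torsion [5]

Answer: M ≅ ℤ^1 ⊕ ℤ/5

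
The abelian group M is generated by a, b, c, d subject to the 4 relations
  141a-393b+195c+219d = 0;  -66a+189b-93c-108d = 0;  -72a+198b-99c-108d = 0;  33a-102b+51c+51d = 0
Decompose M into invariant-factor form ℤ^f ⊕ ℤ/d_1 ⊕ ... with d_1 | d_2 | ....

rank_ℚ(R)=4; free=4−4=0
SNF(R) diag = [3, 3, 9, 18] → torsion [3, 3, 9, 18]

Answer: M ≅ ℤ/3 ⊕ ℤ/3 ⊕ ℤ/9 ⊕ ℤ/18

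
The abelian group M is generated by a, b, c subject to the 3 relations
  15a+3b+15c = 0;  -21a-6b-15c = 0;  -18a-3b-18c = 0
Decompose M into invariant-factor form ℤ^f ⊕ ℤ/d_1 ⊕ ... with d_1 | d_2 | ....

rank_ℚ(R)=3; free=3−3=0
SNF(R) diag = [3, 3, 6] → torsion [3, 3, 6]

Answer: M ≅ ℤ/3 ⊕ ℤ/3 ⊕ ℤ/6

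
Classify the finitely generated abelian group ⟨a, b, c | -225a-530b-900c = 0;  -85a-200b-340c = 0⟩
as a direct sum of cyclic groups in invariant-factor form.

Answer: M ≅ ℤ^1 ⊕ ℤ/5 ⊕ ℤ/10

Derivation:
rank_ℚ(R)=2; free=3−2=1
SNF(R) diag = [5, 10] → torsion [5, 10]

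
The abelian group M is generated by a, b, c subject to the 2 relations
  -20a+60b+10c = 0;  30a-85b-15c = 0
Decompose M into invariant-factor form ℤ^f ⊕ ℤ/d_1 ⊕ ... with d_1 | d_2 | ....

Answer: M ≅ ℤ^1 ⊕ ℤ/5 ⊕ ℤ/10

Derivation:
rank_ℚ(R)=2; free=3−2=1
SNF(R) diag = [5, 10] → torsion [5, 10]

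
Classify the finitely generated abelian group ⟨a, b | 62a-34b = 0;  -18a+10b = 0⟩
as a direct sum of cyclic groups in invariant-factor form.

Answer: M ≅ ℤ/2 ⊕ ℤ/4

Derivation:
rank_ℚ(R)=2; free=2−2=0
SNF(R) diag = [2, 4] → torsion [2, 4]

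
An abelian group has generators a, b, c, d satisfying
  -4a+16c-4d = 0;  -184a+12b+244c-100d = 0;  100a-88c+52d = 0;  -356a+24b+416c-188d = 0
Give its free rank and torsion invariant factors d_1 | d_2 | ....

Answer: M ≅ ℤ/4 ⊕ ℤ/12 ⊕ ℤ/24 ⊕ ℤ/48

Derivation:
rank_ℚ(R)=4; free=4−4=0
SNF(R) diag = [4, 12, 24, 48] → torsion [4, 12, 24, 48]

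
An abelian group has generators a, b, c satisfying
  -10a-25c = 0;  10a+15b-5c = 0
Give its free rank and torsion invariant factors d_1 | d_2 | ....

Answer: M ≅ ℤ^1 ⊕ ℤ/5 ⊕ ℤ/15

Derivation:
rank_ℚ(R)=2; free=3−2=1
SNF(R) diag = [5, 15] → torsion [5, 15]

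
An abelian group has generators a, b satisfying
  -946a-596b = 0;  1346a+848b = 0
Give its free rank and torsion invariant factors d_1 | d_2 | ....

Answer: M ≅ ℤ/2 ⊕ ℤ/4

Derivation:
rank_ℚ(R)=2; free=2−2=0
SNF(R) diag = [2, 4] → torsion [2, 4]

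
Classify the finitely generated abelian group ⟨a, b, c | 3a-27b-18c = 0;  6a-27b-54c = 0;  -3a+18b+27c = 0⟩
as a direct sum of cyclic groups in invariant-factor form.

rank_ℚ(R)=3; free=3−3=0
SNF(R) diag = [3, 9, 9] → torsion [3, 9, 9]

Answer: M ≅ ℤ/3 ⊕ ℤ/9 ⊕ ℤ/9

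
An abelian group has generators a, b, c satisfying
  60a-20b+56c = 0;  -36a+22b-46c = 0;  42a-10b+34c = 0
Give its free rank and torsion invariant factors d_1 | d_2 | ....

Answer: M ≅ ℤ/2 ⊕ ℤ/6 ⊕ ℤ/12

Derivation:
rank_ℚ(R)=3; free=3−3=0
SNF(R) diag = [2, 6, 12] → torsion [2, 6, 12]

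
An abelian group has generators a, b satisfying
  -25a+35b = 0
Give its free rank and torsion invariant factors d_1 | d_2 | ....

rank_ℚ(R)=1; free=2−1=1
SNF(R) diag = [5] → torsion [5]

Answer: M ≅ ℤ^1 ⊕ ℤ/5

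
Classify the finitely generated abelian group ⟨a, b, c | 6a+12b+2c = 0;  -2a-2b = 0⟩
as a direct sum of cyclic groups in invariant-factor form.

rank_ℚ(R)=2; free=3−2=1
SNF(R) diag = [2, 2] → torsion [2, 2]

Answer: M ≅ ℤ^1 ⊕ ℤ/2 ⊕ ℤ/2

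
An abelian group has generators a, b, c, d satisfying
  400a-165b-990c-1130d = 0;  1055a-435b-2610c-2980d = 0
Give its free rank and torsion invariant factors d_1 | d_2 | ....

Answer: M ≅ ℤ^2 ⊕ ℤ/5 ⊕ ℤ/15

Derivation:
rank_ℚ(R)=2; free=4−2=2
SNF(R) diag = [5, 15] → torsion [5, 15]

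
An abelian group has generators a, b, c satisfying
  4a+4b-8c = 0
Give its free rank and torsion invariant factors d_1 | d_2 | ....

rank_ℚ(R)=1; free=3−1=2
SNF(R) diag = [4] → torsion [4]

Answer: M ≅ ℤ^2 ⊕ ℤ/4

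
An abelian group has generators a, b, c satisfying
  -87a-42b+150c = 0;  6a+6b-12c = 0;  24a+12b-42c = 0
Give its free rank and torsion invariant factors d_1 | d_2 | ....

rank_ℚ(R)=3; free=3−3=0
SNF(R) diag = [3, 6, 6] → torsion [3, 6, 6]

Answer: M ≅ ℤ/3 ⊕ ℤ/6 ⊕ ℤ/6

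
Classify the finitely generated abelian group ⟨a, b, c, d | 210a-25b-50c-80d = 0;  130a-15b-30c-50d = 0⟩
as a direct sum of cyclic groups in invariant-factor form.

rank_ℚ(R)=2; free=4−2=2
SNF(R) diag = [5, 10] → torsion [5, 10]

Answer: M ≅ ℤ^2 ⊕ ℤ/5 ⊕ ℤ/10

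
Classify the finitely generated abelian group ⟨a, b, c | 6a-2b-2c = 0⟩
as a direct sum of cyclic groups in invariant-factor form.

rank_ℚ(R)=1; free=3−1=2
SNF(R) diag = [2] → torsion [2]

Answer: M ≅ ℤ^2 ⊕ ℤ/2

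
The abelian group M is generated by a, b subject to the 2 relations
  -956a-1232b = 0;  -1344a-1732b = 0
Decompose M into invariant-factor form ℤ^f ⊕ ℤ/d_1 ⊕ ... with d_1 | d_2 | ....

Answer: M ≅ ℤ/4 ⊕ ℤ/4

Derivation:
rank_ℚ(R)=2; free=2−2=0
SNF(R) diag = [4, 4] → torsion [4, 4]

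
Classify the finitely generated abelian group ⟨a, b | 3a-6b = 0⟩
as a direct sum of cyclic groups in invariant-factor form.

Answer: M ≅ ℤ^1 ⊕ ℤ/3

Derivation:
rank_ℚ(R)=1; free=2−1=1
SNF(R) diag = [3] → torsion [3]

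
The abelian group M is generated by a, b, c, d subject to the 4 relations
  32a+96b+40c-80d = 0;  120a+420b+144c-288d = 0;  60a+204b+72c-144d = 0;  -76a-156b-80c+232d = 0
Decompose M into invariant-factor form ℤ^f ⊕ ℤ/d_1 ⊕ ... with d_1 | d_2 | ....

rank_ℚ(R)=4; free=4−4=0
SNF(R) diag = [4, 12, 24, 72] → torsion [4, 12, 24, 72]

Answer: M ≅ ℤ/4 ⊕ ℤ/12 ⊕ ℤ/24 ⊕ ℤ/72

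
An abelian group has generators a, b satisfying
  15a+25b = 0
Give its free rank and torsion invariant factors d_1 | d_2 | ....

rank_ℚ(R)=1; free=2−1=1
SNF(R) diag = [5] → torsion [5]

Answer: M ≅ ℤ^1 ⊕ ℤ/5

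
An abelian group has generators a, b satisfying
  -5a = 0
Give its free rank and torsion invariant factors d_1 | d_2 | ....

Answer: M ≅ ℤ^1 ⊕ ℤ/5

Derivation:
rank_ℚ(R)=1; free=2−1=1
SNF(R) diag = [5] → torsion [5]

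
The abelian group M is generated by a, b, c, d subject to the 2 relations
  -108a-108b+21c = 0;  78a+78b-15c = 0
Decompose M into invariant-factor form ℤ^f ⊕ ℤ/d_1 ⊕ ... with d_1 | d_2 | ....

Answer: M ≅ ℤ^2 ⊕ ℤ/3 ⊕ ℤ/6

Derivation:
rank_ℚ(R)=2; free=4−2=2
SNF(R) diag = [3, 6] → torsion [3, 6]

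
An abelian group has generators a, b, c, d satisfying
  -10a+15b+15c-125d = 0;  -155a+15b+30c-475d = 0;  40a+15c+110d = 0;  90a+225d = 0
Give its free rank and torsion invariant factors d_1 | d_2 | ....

Answer: M ≅ ℤ/5 ⊕ ℤ/15 ⊕ ℤ/15 ⊕ ℤ/45

Derivation:
rank_ℚ(R)=4; free=4−4=0
SNF(R) diag = [5, 15, 15, 45] → torsion [5, 15, 15, 45]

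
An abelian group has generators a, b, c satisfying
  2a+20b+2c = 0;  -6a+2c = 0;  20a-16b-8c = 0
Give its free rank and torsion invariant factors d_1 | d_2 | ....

Answer: M ≅ ℤ/2 ⊕ ℤ/4 ⊕ ℤ/12

Derivation:
rank_ℚ(R)=3; free=3−3=0
SNF(R) diag = [2, 4, 12] → torsion [2, 4, 12]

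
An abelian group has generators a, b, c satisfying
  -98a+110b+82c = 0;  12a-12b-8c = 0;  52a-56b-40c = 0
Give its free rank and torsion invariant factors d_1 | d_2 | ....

rank_ℚ(R)=3; free=3−3=0
SNF(R) diag = [2, 4, 4] → torsion [2, 4, 4]

Answer: M ≅ ℤ/2 ⊕ ℤ/4 ⊕ ℤ/4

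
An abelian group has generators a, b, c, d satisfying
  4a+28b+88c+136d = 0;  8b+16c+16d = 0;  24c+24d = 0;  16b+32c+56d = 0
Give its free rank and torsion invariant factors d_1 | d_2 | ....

Answer: M ≅ ℤ/4 ⊕ ℤ/8 ⊕ ℤ/24 ⊕ ℤ/24

Derivation:
rank_ℚ(R)=4; free=4−4=0
SNF(R) diag = [4, 8, 24, 24] → torsion [4, 8, 24, 24]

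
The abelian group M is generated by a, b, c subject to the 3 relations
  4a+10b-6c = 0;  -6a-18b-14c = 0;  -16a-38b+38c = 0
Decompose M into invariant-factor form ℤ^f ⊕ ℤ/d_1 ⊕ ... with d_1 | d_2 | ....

rank_ℚ(R)=3; free=3−3=0
SNF(R) diag = [2, 2, 4] → torsion [2, 2, 4]

Answer: M ≅ ℤ/2 ⊕ ℤ/2 ⊕ ℤ/4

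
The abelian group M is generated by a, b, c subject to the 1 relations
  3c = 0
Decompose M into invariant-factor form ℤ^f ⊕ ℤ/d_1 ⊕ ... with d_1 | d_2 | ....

Answer: M ≅ ℤ^2 ⊕ ℤ/3

Derivation:
rank_ℚ(R)=1; free=3−1=2
SNF(R) diag = [3] → torsion [3]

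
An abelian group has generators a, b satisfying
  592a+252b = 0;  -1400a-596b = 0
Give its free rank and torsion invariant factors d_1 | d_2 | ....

rank_ℚ(R)=2; free=2−2=0
SNF(R) diag = [4, 8] → torsion [4, 8]

Answer: M ≅ ℤ/4 ⊕ ℤ/8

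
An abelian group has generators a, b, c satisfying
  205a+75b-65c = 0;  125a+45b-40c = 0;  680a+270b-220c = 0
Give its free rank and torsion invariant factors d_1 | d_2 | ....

rank_ℚ(R)=3; free=3−3=0
SNF(R) diag = [5, 15, 30] → torsion [5, 15, 30]

Answer: M ≅ ℤ/5 ⊕ ℤ/15 ⊕ ℤ/30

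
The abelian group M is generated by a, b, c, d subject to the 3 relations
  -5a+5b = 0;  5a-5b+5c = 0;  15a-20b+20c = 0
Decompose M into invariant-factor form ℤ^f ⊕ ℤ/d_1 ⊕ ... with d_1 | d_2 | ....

Answer: M ≅ ℤ^1 ⊕ ℤ/5 ⊕ ℤ/5 ⊕ ℤ/5

Derivation:
rank_ℚ(R)=3; free=4−3=1
SNF(R) diag = [5, 5, 5] → torsion [5, 5, 5]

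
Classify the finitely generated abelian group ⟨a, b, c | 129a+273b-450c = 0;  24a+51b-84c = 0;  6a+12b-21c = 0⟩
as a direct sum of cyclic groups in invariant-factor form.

rank_ℚ(R)=3; free=3−3=0
SNF(R) diag = [3, 3, 3] → torsion [3, 3, 3]

Answer: M ≅ ℤ/3 ⊕ ℤ/3 ⊕ ℤ/3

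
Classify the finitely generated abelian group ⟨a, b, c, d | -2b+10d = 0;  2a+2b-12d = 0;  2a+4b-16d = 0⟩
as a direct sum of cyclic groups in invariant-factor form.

Answer: M ≅ ℤ^1 ⊕ ℤ/2 ⊕ ℤ/2 ⊕ ℤ/6

Derivation:
rank_ℚ(R)=3; free=4−3=1
SNF(R) diag = [2, 2, 6] → torsion [2, 2, 6]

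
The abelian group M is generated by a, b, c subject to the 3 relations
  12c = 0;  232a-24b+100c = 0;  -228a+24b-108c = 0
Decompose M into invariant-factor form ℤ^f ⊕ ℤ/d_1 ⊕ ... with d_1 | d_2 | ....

Answer: M ≅ ℤ/4 ⊕ ℤ/12 ⊕ ℤ/24

Derivation:
rank_ℚ(R)=3; free=3−3=0
SNF(R) diag = [4, 12, 24] → torsion [4, 12, 24]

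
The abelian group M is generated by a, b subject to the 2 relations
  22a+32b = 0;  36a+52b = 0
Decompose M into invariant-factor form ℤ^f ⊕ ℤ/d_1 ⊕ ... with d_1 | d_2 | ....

rank_ℚ(R)=2; free=2−2=0
SNF(R) diag = [2, 4] → torsion [2, 4]

Answer: M ≅ ℤ/2 ⊕ ℤ/4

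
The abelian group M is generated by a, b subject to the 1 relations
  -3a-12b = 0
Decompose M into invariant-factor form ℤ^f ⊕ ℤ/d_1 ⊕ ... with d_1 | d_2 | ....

Answer: M ≅ ℤ^1 ⊕ ℤ/3

Derivation:
rank_ℚ(R)=1; free=2−1=1
SNF(R) diag = [3] → torsion [3]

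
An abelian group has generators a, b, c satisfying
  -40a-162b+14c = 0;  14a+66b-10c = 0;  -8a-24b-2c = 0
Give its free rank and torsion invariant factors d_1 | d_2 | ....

Answer: M ≅ ℤ/2 ⊕ ℤ/6 ⊕ ℤ/6

Derivation:
rank_ℚ(R)=3; free=3−3=0
SNF(R) diag = [2, 6, 6] → torsion [2, 6, 6]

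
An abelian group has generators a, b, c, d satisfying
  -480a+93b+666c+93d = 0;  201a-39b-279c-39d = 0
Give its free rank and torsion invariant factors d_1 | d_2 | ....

Answer: M ≅ ℤ^2 ⊕ ℤ/3 ⊕ ℤ/9

Derivation:
rank_ℚ(R)=2; free=4−2=2
SNF(R) diag = [3, 9] → torsion [3, 9]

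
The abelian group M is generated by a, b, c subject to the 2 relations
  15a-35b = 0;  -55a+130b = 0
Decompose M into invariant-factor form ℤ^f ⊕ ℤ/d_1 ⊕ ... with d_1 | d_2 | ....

rank_ℚ(R)=2; free=3−2=1
SNF(R) diag = [5, 5] → torsion [5, 5]

Answer: M ≅ ℤ^1 ⊕ ℤ/5 ⊕ ℤ/5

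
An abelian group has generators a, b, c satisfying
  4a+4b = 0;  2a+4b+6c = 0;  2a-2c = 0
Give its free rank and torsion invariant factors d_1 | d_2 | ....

rank_ℚ(R)=3; free=3−3=0
SNF(R) diag = [2, 4, 4] → torsion [2, 4, 4]

Answer: M ≅ ℤ/2 ⊕ ℤ/4 ⊕ ℤ/4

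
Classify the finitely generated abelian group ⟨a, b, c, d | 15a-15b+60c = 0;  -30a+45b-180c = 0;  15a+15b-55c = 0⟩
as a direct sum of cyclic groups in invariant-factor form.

Answer: M ≅ ℤ^1 ⊕ ℤ/5 ⊕ ℤ/15 ⊕ ℤ/15

Derivation:
rank_ℚ(R)=3; free=4−3=1
SNF(R) diag = [5, 15, 15] → torsion [5, 15, 15]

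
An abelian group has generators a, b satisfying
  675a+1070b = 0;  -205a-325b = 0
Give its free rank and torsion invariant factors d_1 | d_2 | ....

Answer: M ≅ ℤ/5 ⊕ ℤ/5

Derivation:
rank_ℚ(R)=2; free=2−2=0
SNF(R) diag = [5, 5] → torsion [5, 5]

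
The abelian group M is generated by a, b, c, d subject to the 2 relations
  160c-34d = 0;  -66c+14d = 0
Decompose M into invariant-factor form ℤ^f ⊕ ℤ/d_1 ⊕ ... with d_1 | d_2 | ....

Answer: M ≅ ℤ^2 ⊕ ℤ/2 ⊕ ℤ/2

Derivation:
rank_ℚ(R)=2; free=4−2=2
SNF(R) diag = [2, 2] → torsion [2, 2]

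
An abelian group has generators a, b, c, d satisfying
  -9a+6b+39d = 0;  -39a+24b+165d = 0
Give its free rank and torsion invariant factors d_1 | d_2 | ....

Answer: M ≅ ℤ^2 ⊕ ℤ/3 ⊕ ℤ/6

Derivation:
rank_ℚ(R)=2; free=4−2=2
SNF(R) diag = [3, 6] → torsion [3, 6]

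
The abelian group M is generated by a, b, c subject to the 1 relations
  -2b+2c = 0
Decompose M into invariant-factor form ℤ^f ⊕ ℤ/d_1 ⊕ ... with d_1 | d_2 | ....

Answer: M ≅ ℤ^2 ⊕ ℤ/2

Derivation:
rank_ℚ(R)=1; free=3−1=2
SNF(R) diag = [2] → torsion [2]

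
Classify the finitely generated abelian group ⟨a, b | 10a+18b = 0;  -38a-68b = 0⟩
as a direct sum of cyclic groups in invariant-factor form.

rank_ℚ(R)=2; free=2−2=0
SNF(R) diag = [2, 2] → torsion [2, 2]

Answer: M ≅ ℤ/2 ⊕ ℤ/2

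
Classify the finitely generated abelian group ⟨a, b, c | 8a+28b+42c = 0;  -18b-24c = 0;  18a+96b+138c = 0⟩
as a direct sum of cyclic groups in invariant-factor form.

Answer: M ≅ ℤ/2 ⊕ ℤ/6 ⊕ ℤ/6

Derivation:
rank_ℚ(R)=3; free=3−3=0
SNF(R) diag = [2, 6, 6] → torsion [2, 6, 6]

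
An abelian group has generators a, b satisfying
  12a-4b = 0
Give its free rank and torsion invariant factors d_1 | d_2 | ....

rank_ℚ(R)=1; free=2−1=1
SNF(R) diag = [4] → torsion [4]

Answer: M ≅ ℤ^1 ⊕ ℤ/4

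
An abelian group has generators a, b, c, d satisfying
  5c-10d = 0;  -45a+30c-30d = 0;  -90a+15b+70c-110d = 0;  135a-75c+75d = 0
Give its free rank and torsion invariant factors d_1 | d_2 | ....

rank_ℚ(R)=4; free=4−4=0
SNF(R) diag = [5, 15, 15, 45] → torsion [5, 15, 15, 45]

Answer: M ≅ ℤ/5 ⊕ ℤ/15 ⊕ ℤ/15 ⊕ ℤ/45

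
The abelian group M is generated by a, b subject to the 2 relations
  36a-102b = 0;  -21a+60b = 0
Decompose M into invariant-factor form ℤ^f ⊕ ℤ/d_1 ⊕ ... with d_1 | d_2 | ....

Answer: M ≅ ℤ/3 ⊕ ℤ/6

Derivation:
rank_ℚ(R)=2; free=2−2=0
SNF(R) diag = [3, 6] → torsion [3, 6]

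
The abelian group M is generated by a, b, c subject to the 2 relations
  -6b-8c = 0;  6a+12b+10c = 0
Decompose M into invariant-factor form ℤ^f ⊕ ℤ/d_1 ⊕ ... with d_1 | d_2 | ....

Answer: M ≅ ℤ^1 ⊕ ℤ/2 ⊕ ℤ/6

Derivation:
rank_ℚ(R)=2; free=3−2=1
SNF(R) diag = [2, 6] → torsion [2, 6]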